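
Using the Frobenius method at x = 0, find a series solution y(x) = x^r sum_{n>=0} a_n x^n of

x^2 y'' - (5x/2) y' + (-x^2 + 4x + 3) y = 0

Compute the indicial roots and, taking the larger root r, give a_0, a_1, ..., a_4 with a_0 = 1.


Write in Frobenius form y'' + (p(x)/x) y' + (q(x)/x^2) y = 0:
  p(x) = -5/2,  q(x) = -x^2 + 4x + 3.
Indicial equation: r(r-1) + (-5/2) r + (3) = 0 -> roots r_1 = 2, r_2 = 3/2.
Take r = r_1 = 2. Let y(x) = x^r sum_{n>=0} a_n x^n with a_0 = 1.
Substitute y = x^r sum a_n x^n and match x^{r+n}. The recurrence is
  D(n) a_n + 4 a_{n-1} - 1 a_{n-2} = 0,  where D(n) = (r+n)(r+n-1) + (-5/2)(r+n) + (3).
  a_n = [-4 a_{n-1} + 1 a_{n-2}] / D(n).
Since the indicial polynomial factors as (r - r_1)(r - r_2), D(n) = (r_1 + n - r_1)(r_1 + n - r_2) = n(n + 1/2).
Evaluating step by step (a_0 = 1):
  n = 1: D(1) = 1(1 + 1/2) = 3/2; numerator = -4(1) = -4; a_1 = (-4)/(3/2) = -8/3
  n = 2: D(2) = 2(2 + 1/2) = 5; numerator = -4(-8/3) + 1(1) = 35/3; a_2 = (35/3)/(5) = 7/3
  n = 3: D(3) = 3(3 + 1/2) = 21/2; numerator = -4(7/3) + 1(-8/3) = -12; a_3 = (-12)/(21/2) = -8/7
  n = 4: D(4) = 4(4 + 1/2) = 18; numerator = -4(-8/7) + 1(7/3) = 145/21; a_4 = (145/21)/(18) = 145/378

r = 2; a_0 = 1; a_1 = -8/3; a_2 = 7/3; a_3 = -8/7; a_4 = 145/378


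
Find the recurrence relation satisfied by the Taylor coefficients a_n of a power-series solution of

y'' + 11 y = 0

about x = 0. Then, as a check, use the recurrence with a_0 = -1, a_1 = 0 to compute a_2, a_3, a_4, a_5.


Substitute y = sum_n a_n x^n into y'' + (const) y = 0.
y''(x) = sum_{n>=0} (n+2)(n+1) a_{n+2} x^n.
The ODE becomes sum_n [(n+2)(n+1) a_{n+2} + 11 a_n] x^n = 0.
Setting each coefficient to zero gives the recurrence:
  (n+2)(n+1) a_{n+2} + 11 a_n = 0,
  a_{n+2} = -11 / ((n+1)(n+2)) a_n.

Check with a_0 = -1, a_1 = 0 (apply the recurrence for n = 0, 1, 2, 3): a_0 = -1, a_1 = 0, a_2 = 11/2, a_3 = 0, a_4 = -121/24, a_5 = 0.

a_{n+2} = -11/((n+1)(n+2)) * a_n; check: a_0 = -1, a_1 = 0, a_2 = 11/2, a_3 = 0, a_4 = -121/24, a_5 = 0


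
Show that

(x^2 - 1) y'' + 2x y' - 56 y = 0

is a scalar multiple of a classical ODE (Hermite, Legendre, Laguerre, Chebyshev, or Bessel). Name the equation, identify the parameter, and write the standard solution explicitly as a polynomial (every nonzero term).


All three coefficients share the factor -1; dividing through by -1 gives  (1 - x^2) y'' - 2x y' + 56 y = 0.
This matches the Legendre equation (1 - x^2) y'' - 2x y' + n(n+1) y = 0 (note the -2x y' term) with n(n+1) = 56, so n = 7; the polynomial solution is P_7(x).
With y = sum_k a_k x^k, matching x^k gives (k+2)(k+1) a_{k+2} = [k(k+1) - n(n+1)] a_k = (k - 7)(k + 8) a_k. The right side vanishes at k = 7, so the series with the parity of 7 terminates at degree 7.
Standard normalization (P_n(1) = 1): leading coefficient (2n)!/(2^n (n!)^2) = 87178291200/(128*25401600) = 429/16, so a_7 = 429/16. Work downward with a_k = (k+1)(k+2) a_{k+2} / ((k - 7)(k + 8)):
  a_5 = (6)(7)(429/16) / ((5 - 7)(5 + 8)) = (9009/8)/(-26) = -693/16
  a_3 = (4)(5)(-693/16) / ((3 - 7)(3 + 8)) = (-3465/4)/(-44) = 315/16
  a_1 = (2)(3)(315/16) / ((1 - 7)(1 + 8)) = (945/8)/(-54) = -35/16
Hence P_7(x) = 429 x^7/16 - 693 x^5/16 + 315 x^3/16 - 35 x/16.

P_7(x); series = 429 x^7/16 - 693 x^5/16 + 315 x^3/16 - 35 x/16


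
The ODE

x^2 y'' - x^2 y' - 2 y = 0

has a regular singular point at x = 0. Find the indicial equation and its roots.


Divide by x^2 to reach normal form y'' + P_1(x) y' + P_2(x) y = 0 with P_1(x) = -1 and P_2(x) = -2/x^2.
x = 0 is a singular point because the y-coefficient -2/x^2 has a pole at x = 0.
It is a regular singular point because x P_1(x) = p(x) = -x and x^2 P_2(x) = q(x) = -2 are polynomials, hence analytic at x = 0.
p(0) = 0,  q(0) = -2.
Indicial equation: r(r-1) + p(0) r + q(0) = 0, i.e. r^2 + (p(0) - 1) r + q(0) = 0, i.e. r^2 - 1 r - 2 = 0.
Discriminant: (-1)^2 - 4(-2) = 9, so r = (1 ± 3)/2.
Solving: r_1 = 2, r_2 = -1.

indicial: r^2 - 1 r - 2 = 0; roots r_1 = 2, r_2 = -1


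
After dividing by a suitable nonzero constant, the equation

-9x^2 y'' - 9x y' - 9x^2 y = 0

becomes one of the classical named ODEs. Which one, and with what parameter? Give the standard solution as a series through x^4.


All three coefficients share the factor -9; dividing through by -9 gives  x^2 y'' + x y' + x^2 y = 0.
This matches the Bessel equation x^2 y'' + x y' + (x^2 - nu^2) y = 0 with nu^2 = 0, so nu = 0; the solution bounded at x = 0 is J_0(x).
Frobenius at x = 0: indicial roots ±nu; for r = nu the recurrence k(k + 2nu) c_k = -c_{k-2} gives the standard series J_nu(x) = sum_{k>=0} (-1)^k / (k! (k+nu)!) (x/2)^(2k+nu). Evaluate the first 3 terms:
  k = 0: (-1)^0 / (0! * 0! * 2^0) x^0 = 1/(1*1*1) x^0 = (1) x^0
  k = 1: (-1)^1 / (1! * 1! * 2^2) x^2 = -1/(1*1*4) x^2 = (-1/4) x^2
  k = 2: (-1)^2 / (2! * 2! * 2^4) x^4 = 1/(2*2*16) x^4 = (1/64) x^4
Hence J_0(x) = x^4/64 - x^2/4 + 1 + ....

J_0(x); series = x^4/64 - x^2/4 + 1


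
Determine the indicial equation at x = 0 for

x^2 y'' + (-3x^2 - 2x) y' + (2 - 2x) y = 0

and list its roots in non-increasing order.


Divide by x^2 to reach normal form y'' + P_1(x) y' + P_2(x) y = 0 with P_1(x) = -3 - 2/x and P_2(x) = -2/x + 2/x^2.
x = 0 is a singular point because the y'-coefficient -3 - 2/x has a pole at x = 0 and the y-coefficient -2/x + 2/x^2 has a pole at x = 0.
It is a regular singular point because x P_1(x) = p(x) = -3x - 2 and x^2 P_2(x) = q(x) = 2 - 2x are polynomials, hence analytic at x = 0.
p(0) = -2,  q(0) = 2.
Indicial equation: r(r-1) + p(0) r + q(0) = 0, i.e. r^2 + (p(0) - 1) r + q(0) = 0, i.e. r^2 - 3 r + 2 = 0.
Discriminant: (-3)^2 - 4(2) = 1, so r = (3 ± 1)/2.
Solving: r_1 = 2, r_2 = 1.

indicial: r^2 - 3 r + 2 = 0; roots r_1 = 2, r_2 = 1


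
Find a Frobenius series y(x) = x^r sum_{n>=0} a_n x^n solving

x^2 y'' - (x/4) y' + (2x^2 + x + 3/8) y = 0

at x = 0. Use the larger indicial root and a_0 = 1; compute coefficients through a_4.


Write in Frobenius form y'' + (p(x)/x) y' + (q(x)/x^2) y = 0:
  p(x) = -1/4,  q(x) = 2x^2 + x + 3/8.
Indicial equation: r(r-1) + (-1/4) r + (3/8) = 0 -> roots r_1 = 3/4, r_2 = 1/2.
Take r = r_1 = 3/4. Let y(x) = x^r sum_{n>=0} a_n x^n with a_0 = 1.
Substitute y = x^r sum a_n x^n and match x^{r+n}. The recurrence is
  D(n) a_n + 1 a_{n-1} + 2 a_{n-2} = 0,  where D(n) = (r+n)(r+n-1) + (-1/4)(r+n) + (3/8).
  a_n = [-1 a_{n-1} - 2 a_{n-2}] / D(n).
Since the indicial polynomial factors as (r - r_1)(r - r_2), D(n) = (r_1 + n - r_1)(r_1 + n - r_2) = n(n + 1/4).
Evaluating step by step (a_0 = 1):
  n = 1: D(1) = 1(1 + 1/4) = 5/4; numerator = -1(1) = -1; a_1 = (-1)/(5/4) = -4/5
  n = 2: D(2) = 2(2 + 1/4) = 9/2; numerator = -1(-4/5) - 2(1) = -6/5; a_2 = (-6/5)/(9/2) = -4/15
  n = 3: D(3) = 3(3 + 1/4) = 39/4; numerator = -1(-4/15) - 2(-4/5) = 28/15; a_3 = (28/15)/(39/4) = 112/585
  n = 4: D(4) = 4(4 + 1/4) = 17; numerator = -1(112/585) - 2(-4/15) = 40/117; a_4 = (40/117)/(17) = 40/1989

r = 3/4; a_0 = 1; a_1 = -4/5; a_2 = -4/15; a_3 = 112/585; a_4 = 40/1989


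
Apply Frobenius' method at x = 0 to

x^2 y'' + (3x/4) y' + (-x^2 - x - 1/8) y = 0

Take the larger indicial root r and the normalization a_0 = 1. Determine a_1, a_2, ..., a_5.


Write in Frobenius form y'' + (p(x)/x) y' + (q(x)/x^2) y = 0:
  p(x) = 3/4,  q(x) = -x^2 - x - 1/8.
Indicial equation: r(r-1) + (3/4) r + (-1/8) = 0 -> roots r_1 = 1/2, r_2 = -1/4.
Take r = r_1 = 1/2. Let y(x) = x^r sum_{n>=0} a_n x^n with a_0 = 1.
Substitute y = x^r sum a_n x^n and match x^{r+n}. The recurrence is
  D(n) a_n - 1 a_{n-1} - 1 a_{n-2} = 0,  where D(n) = (r+n)(r+n-1) + (3/4)(r+n) + (-1/8).
  a_n = [1 a_{n-1} + 1 a_{n-2}] / D(n).
Since the indicial polynomial factors as (r - r_1)(r - r_2), D(n) = (r_1 + n - r_1)(r_1 + n - r_2) = n(n + 3/4).
Evaluating step by step (a_0 = 1):
  n = 1: D(1) = 1(1 + 3/4) = 7/4; numerator = 1(1) = 1; a_1 = (1)/(7/4) = 4/7
  n = 2: D(2) = 2(2 + 3/4) = 11/2; numerator = 1(4/7) + 1(1) = 11/7; a_2 = (11/7)/(11/2) = 2/7
  n = 3: D(3) = 3(3 + 3/4) = 45/4; numerator = 1(2/7) + 1(4/7) = 6/7; a_3 = (6/7)/(45/4) = 8/105
  n = 4: D(4) = 4(4 + 3/4) = 19; numerator = 1(8/105) + 1(2/7) = 38/105; a_4 = (38/105)/(19) = 2/105
  n = 5: D(5) = 5(5 + 3/4) = 115/4; numerator = 1(2/105) + 1(8/105) = 2/21; a_5 = (2/21)/(115/4) = 8/2415

r = 1/2; a_0 = 1; a_1 = 4/7; a_2 = 2/7; a_3 = 8/105; a_4 = 2/105; a_5 = 8/2415


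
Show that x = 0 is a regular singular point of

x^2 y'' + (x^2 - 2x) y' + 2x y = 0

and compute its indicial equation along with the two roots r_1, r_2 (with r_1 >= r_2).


Divide by x^2 to reach normal form y'' + P_1(x) y' + P_2(x) y = 0 with P_1(x) = 1 - 2/x and P_2(x) = 2/x.
x = 0 is a singular point because the y'-coefficient 1 - 2/x has a pole at x = 0 and the y-coefficient 2/x has a pole at x = 0.
It is a regular singular point because x P_1(x) = p(x) = x - 2 and x^2 P_2(x) = q(x) = 2x are polynomials, hence analytic at x = 0.
p(0) = -2,  q(0) = 0.
Indicial equation: r(r-1) + p(0) r + q(0) = 0, i.e. r^2 + (p(0) - 1) r + q(0) = 0, i.e. r^2 - 3 r = 0.
Discriminant: (-3)^2 - 4(0) = 9, so r = (3 ± 3)/2.
Solving: r_1 = 3, r_2 = 0.

indicial: r^2 - 3 r = 0; roots r_1 = 3, r_2 = 0


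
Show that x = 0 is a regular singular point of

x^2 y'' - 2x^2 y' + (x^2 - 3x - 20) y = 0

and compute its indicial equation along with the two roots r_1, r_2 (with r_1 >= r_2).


Divide by x^2 to reach normal form y'' + P_1(x) y' + P_2(x) y = 0 with P_1(x) = -2 and P_2(x) = 1 - 3/x - 20/x^2.
x = 0 is a singular point because the y-coefficient 1 - 3/x - 20/x^2 has a pole at x = 0.
It is a regular singular point because x P_1(x) = p(x) = -2x and x^2 P_2(x) = q(x) = x^2 - 3x - 20 are polynomials, hence analytic at x = 0.
p(0) = 0,  q(0) = -20.
Indicial equation: r(r-1) + p(0) r + q(0) = 0, i.e. r^2 + (p(0) - 1) r + q(0) = 0, i.e. r^2 - 1 r - 20 = 0.
Discriminant: (-1)^2 - 4(-20) = 81, so r = (1 ± 9)/2.
Solving: r_1 = 5, r_2 = -4.

indicial: r^2 - 1 r - 20 = 0; roots r_1 = 5, r_2 = -4


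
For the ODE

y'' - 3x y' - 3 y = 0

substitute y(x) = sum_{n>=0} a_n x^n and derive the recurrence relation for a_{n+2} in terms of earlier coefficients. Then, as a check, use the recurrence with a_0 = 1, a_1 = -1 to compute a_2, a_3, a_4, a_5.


Substitute y = sum_n a_n x^n.
y''(x) has coefficient (n+2)(n+1) a_{n+2} at x^n;
-3 x y'(x) has coefficient -3 n a_n at x^n (shift);
-3 y(x) has coefficient -3 a_n at x^n.
Matching x^n: (n+2)(n+1) a_{n+2} + (-3n - 3) a_n = 0.
Thus a_{n+2} = (3n + 3) / ((n+1)(n+2)) * a_n.

Check with a_0 = 1, a_1 = -1 (apply the recurrence for n = 0, 1, 2, 3): a_0 = 1, a_1 = -1, a_2 = 3/2, a_3 = -1, a_4 = 9/8, a_5 = -3/5.

a_(n+2) = (3n + 3) / ((n+1)(n+2)) * a_n; check: a_0 = 1, a_1 = -1, a_2 = 3/2, a_3 = -1, a_4 = 9/8, a_5 = -3/5


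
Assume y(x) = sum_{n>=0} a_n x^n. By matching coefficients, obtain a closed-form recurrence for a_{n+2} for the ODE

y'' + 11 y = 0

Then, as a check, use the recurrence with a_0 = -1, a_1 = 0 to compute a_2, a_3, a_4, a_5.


Substitute y = sum_n a_n x^n into y'' + (const) y = 0.
y''(x) = sum_{n>=0} (n+2)(n+1) a_{n+2} x^n.
The ODE becomes sum_n [(n+2)(n+1) a_{n+2} + 11 a_n] x^n = 0.
Setting each coefficient to zero gives the recurrence:
  (n+2)(n+1) a_{n+2} + 11 a_n = 0,
  a_{n+2} = -11 / ((n+1)(n+2)) a_n.

Check with a_0 = -1, a_1 = 0 (apply the recurrence for n = 0, 1, 2, 3): a_0 = -1, a_1 = 0, a_2 = 11/2, a_3 = 0, a_4 = -121/24, a_5 = 0.

a_{n+2} = -11/((n+1)(n+2)) * a_n; check: a_0 = -1, a_1 = 0, a_2 = 11/2, a_3 = 0, a_4 = -121/24, a_5 = 0


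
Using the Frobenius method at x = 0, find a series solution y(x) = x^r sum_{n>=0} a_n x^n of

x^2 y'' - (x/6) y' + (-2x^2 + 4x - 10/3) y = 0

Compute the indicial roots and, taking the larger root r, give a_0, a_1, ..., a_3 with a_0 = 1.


Write in Frobenius form y'' + (p(x)/x) y' + (q(x)/x^2) y = 0:
  p(x) = -1/6,  q(x) = -2x^2 + 4x - 10/3.
Indicial equation: r(r-1) + (-1/6) r + (-10/3) = 0 -> roots r_1 = 5/2, r_2 = -4/3.
Take r = r_1 = 5/2. Let y(x) = x^r sum_{n>=0} a_n x^n with a_0 = 1.
Substitute y = x^r sum a_n x^n and match x^{r+n}. The recurrence is
  D(n) a_n + 4 a_{n-1} - 2 a_{n-2} = 0,  where D(n) = (r+n)(r+n-1) + (-1/6)(r+n) + (-10/3).
  a_n = [-4 a_{n-1} + 2 a_{n-2}] / D(n).
Since the indicial polynomial factors as (r - r_1)(r - r_2), D(n) = (r_1 + n - r_1)(r_1 + n - r_2) = n(n + 23/6).
Evaluating step by step (a_0 = 1):
  n = 1: D(1) = 1(1 + 23/6) = 29/6; numerator = -4(1) = -4; a_1 = (-4)/(29/6) = -24/29
  n = 2: D(2) = 2(2 + 23/6) = 35/3; numerator = -4(-24/29) + 2(1) = 154/29; a_2 = (154/29)/(35/3) = 66/145
  n = 3: D(3) = 3(3 + 23/6) = 41/2; numerator = -4(66/145) + 2(-24/29) = -504/145; a_3 = (-504/145)/(41/2) = -1008/5945

r = 5/2; a_0 = 1; a_1 = -24/29; a_2 = 66/145; a_3 = -1008/5945


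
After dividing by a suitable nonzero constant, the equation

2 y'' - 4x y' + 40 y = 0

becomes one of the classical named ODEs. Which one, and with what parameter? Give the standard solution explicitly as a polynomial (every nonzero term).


All three coefficients share the factor 2; dividing through by 2 gives  y'' - 2x y' + 20 y = 0.
This matches the Hermite equation y'' - 2x y' + 2n y = 0 with 2n = 20, so n = 10; the polynomial solution is H_10(x).
With y = sum_k a_k x^k, matching x^k gives (k+2)(k+1) a_{k+2} = 2(k - n) a_k = 2(k - 10) a_k. The right side vanishes at k = 10, so the series with the parity of 10 terminates at degree 10.
Standard normalization: leading coefficient of H_n is 2^n, so a_10 = 2^10 = 1024. Work downward with a_k = (k+1)(k+2) a_{k+2} / (2(k - n)):
  a_8 = (9)(10)(1024) / (2(8 - 10)) = 92160/(-4) = -23040
  a_6 = (7)(8)(-23040) / (2(6 - 10)) = -1290240/(-8) = 161280
  a_4 = (5)(6)(161280) / (2(4 - 10)) = 4838400/(-12) = -403200
  a_2 = (3)(4)(-403200) / (2(2 - 10)) = -4838400/(-16) = 302400
  a_0 = (1)(2)(302400) / (2(0 - 10)) = 604800/(-20) = -30240
Hence H_10(x) = 1024 x^10 - 23040 x^8 + 161280 x^6 - 403200 x^4 + 302400 x^2 - 30240.

H_10(x); series = 1024 x^10 - 23040 x^8 + 161280 x^6 - 403200 x^4 + 302400 x^2 - 30240


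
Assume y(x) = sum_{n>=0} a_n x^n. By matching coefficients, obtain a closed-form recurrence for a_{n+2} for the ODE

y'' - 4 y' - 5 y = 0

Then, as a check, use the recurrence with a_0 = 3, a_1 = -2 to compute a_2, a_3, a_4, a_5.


Substitute y = sum_n a_n x^n.
y''(x) has coefficient (n+2)(n+1) a_{n+2} at x^n;
-4 y'(x) has coefficient -4 (n+1) a_{n+1} at x^n;
-5 y(x) has coefficient -5 a_n at x^n.
Matching x^n: (n+2)(n+1) a_{n+2} - 4 (n+1) a_{n+1} - 5 a_n = 0.
Thus a_{n+2} = [4 (n+1) a_{n+1} + 5 a_n] / ((n+1)(n+2)).

Check with a_0 = 3, a_1 = -2 (apply the recurrence for n = 0, 1, 2, 3): a_0 = 3, a_1 = -2, a_2 = 7/2, a_3 = 3, a_4 = 107/24, a_5 = 259/60.

a_(n+2) = [4 (n+1) a_(n+1) + 5 a_n] / ((n+1)(n+2)); check: a_0 = 3, a_1 = -2, a_2 = 7/2, a_3 = 3, a_4 = 107/24, a_5 = 259/60


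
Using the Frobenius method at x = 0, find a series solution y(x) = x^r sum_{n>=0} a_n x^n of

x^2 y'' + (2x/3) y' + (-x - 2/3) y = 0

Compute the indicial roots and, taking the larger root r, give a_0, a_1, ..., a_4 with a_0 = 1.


Write in Frobenius form y'' + (p(x)/x) y' + (q(x)/x^2) y = 0:
  p(x) = 2/3,  q(x) = -x - 2/3.
Indicial equation: r(r-1) + (2/3) r + (-2/3) = 0 -> roots r_1 = 1, r_2 = -2/3.
Take r = r_1 = 1. Let y(x) = x^r sum_{n>=0} a_n x^n with a_0 = 1.
Substitute y = x^r sum a_n x^n and match x^{r+n}. The recurrence is
  D(n) a_n - 1 a_{n-1} = 0,  where D(n) = (r+n)(r+n-1) + (2/3)(r+n) + (-2/3).
  a_n = 1 / D(n) * a_{n-1}.
Since the indicial polynomial factors as (r - r_1)(r - r_2), D(n) = (r_1 + n - r_1)(r_1 + n - r_2) = n(n + 5/3).
Evaluating step by step (a_0 = 1):
  n = 1: D(1) = 1(1 + 5/3) = 8/3; numerator = 1(1) = 1; a_1 = (1)/(8/3) = 3/8
  n = 2: D(2) = 2(2 + 5/3) = 22/3; numerator = 1(3/8) = 3/8; a_2 = (3/8)/(22/3) = 9/176
  n = 3: D(3) = 3(3 + 5/3) = 14; numerator = 1(9/176) = 9/176; a_3 = (9/176)/(14) = 9/2464
  n = 4: D(4) = 4(4 + 5/3) = 68/3; numerator = 1(9/2464) = 9/2464; a_4 = (9/2464)/(68/3) = 27/167552

r = 1; a_0 = 1; a_1 = 3/8; a_2 = 9/176; a_3 = 9/2464; a_4 = 27/167552


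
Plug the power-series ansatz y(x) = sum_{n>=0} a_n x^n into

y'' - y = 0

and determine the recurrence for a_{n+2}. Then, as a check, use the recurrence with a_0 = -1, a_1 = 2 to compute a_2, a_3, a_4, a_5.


Substitute y = sum_n a_n x^n into y'' + (const) y = 0.
y''(x) = sum_{n>=0} (n+2)(n+1) a_{n+2} x^n.
The ODE becomes sum_n [(n+2)(n+1) a_{n+2} - 1 a_n] x^n = 0.
Setting each coefficient to zero gives the recurrence:
  (n+2)(n+1) a_{n+2} - 1 a_n = 0,
  a_{n+2} = 1 / ((n+1)(n+2)) a_n.

Check with a_0 = -1, a_1 = 2 (apply the recurrence for n = 0, 1, 2, 3): a_0 = -1, a_1 = 2, a_2 = -1/2, a_3 = 1/3, a_4 = -1/24, a_5 = 1/60.

a_{n+2} = 1/((n+1)(n+2)) * a_n; check: a_0 = -1, a_1 = 2, a_2 = -1/2, a_3 = 1/3, a_4 = -1/24, a_5 = 1/60


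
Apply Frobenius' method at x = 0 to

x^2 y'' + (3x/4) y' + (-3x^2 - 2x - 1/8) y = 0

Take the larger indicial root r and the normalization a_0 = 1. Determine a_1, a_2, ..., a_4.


Write in Frobenius form y'' + (p(x)/x) y' + (q(x)/x^2) y = 0:
  p(x) = 3/4,  q(x) = -3x^2 - 2x - 1/8.
Indicial equation: r(r-1) + (3/4) r + (-1/8) = 0 -> roots r_1 = 1/2, r_2 = -1/4.
Take r = r_1 = 1/2. Let y(x) = x^r sum_{n>=0} a_n x^n with a_0 = 1.
Substitute y = x^r sum a_n x^n and match x^{r+n}. The recurrence is
  D(n) a_n - 2 a_{n-1} - 3 a_{n-2} = 0,  where D(n) = (r+n)(r+n-1) + (3/4)(r+n) + (-1/8).
  a_n = [2 a_{n-1} + 3 a_{n-2}] / D(n).
Since the indicial polynomial factors as (r - r_1)(r - r_2), D(n) = (r_1 + n - r_1)(r_1 + n - r_2) = n(n + 3/4).
Evaluating step by step (a_0 = 1):
  n = 1: D(1) = 1(1 + 3/4) = 7/4; numerator = 2(1) = 2; a_1 = (2)/(7/4) = 8/7
  n = 2: D(2) = 2(2 + 3/4) = 11/2; numerator = 2(8/7) + 3(1) = 37/7; a_2 = (37/7)/(11/2) = 74/77
  n = 3: D(3) = 3(3 + 3/4) = 45/4; numerator = 2(74/77) + 3(8/7) = 412/77; a_3 = (412/77)/(45/4) = 1648/3465
  n = 4: D(4) = 4(4 + 3/4) = 19; numerator = 2(1648/3465) + 3(74/77) = 1898/495; a_4 = (1898/495)/(19) = 1898/9405

r = 1/2; a_0 = 1; a_1 = 8/7; a_2 = 74/77; a_3 = 1648/3465; a_4 = 1898/9405


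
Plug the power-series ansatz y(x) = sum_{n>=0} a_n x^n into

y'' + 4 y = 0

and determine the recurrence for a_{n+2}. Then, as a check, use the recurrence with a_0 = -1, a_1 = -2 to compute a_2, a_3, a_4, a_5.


Substitute y = sum_n a_n x^n into y'' + (const) y = 0.
y''(x) = sum_{n>=0} (n+2)(n+1) a_{n+2} x^n.
The ODE becomes sum_n [(n+2)(n+1) a_{n+2} + 4 a_n] x^n = 0.
Setting each coefficient to zero gives the recurrence:
  (n+2)(n+1) a_{n+2} + 4 a_n = 0,
  a_{n+2} = -4 / ((n+1)(n+2)) a_n.

Check with a_0 = -1, a_1 = -2 (apply the recurrence for n = 0, 1, 2, 3): a_0 = -1, a_1 = -2, a_2 = 2, a_3 = 4/3, a_4 = -2/3, a_5 = -4/15.

a_{n+2} = -4/((n+1)(n+2)) * a_n; check: a_0 = -1, a_1 = -2, a_2 = 2, a_3 = 4/3, a_4 = -2/3, a_5 = -4/15


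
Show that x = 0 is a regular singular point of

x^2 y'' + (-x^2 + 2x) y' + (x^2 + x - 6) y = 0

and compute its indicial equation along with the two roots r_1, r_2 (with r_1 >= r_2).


Divide by x^2 to reach normal form y'' + P_1(x) y' + P_2(x) y = 0 with P_1(x) = -1 + 2/x and P_2(x) = 1 + 1/x - 6/x^2.
x = 0 is a singular point because the y'-coefficient -1 + 2/x has a pole at x = 0 and the y-coefficient 1 + 1/x - 6/x^2 has a pole at x = 0.
It is a regular singular point because x P_1(x) = p(x) = 2 - x and x^2 P_2(x) = q(x) = x^2 + x - 6 are polynomials, hence analytic at x = 0.
p(0) = 2,  q(0) = -6.
Indicial equation: r(r-1) + p(0) r + q(0) = 0, i.e. r^2 + (p(0) - 1) r + q(0) = 0, i.e. r^2 + 1 r - 6 = 0.
Discriminant: (1)^2 - 4(-6) = 25, so r = (-1 ± 5)/2.
Solving: r_1 = 2, r_2 = -3.

indicial: r^2 + 1 r - 6 = 0; roots r_1 = 2, r_2 = -3


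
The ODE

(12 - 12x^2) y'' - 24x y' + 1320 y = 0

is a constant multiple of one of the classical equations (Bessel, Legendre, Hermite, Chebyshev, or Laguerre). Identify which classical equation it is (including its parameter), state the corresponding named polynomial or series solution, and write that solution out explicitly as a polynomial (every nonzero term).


All three coefficients share the factor 12; dividing through by 12 gives  (1 - x^2) y'' - 2x y' + 110 y = 0.
This matches the Legendre equation (1 - x^2) y'' - 2x y' + n(n+1) y = 0 (note the -2x y' term) with n(n+1) = 110, so n = 10; the polynomial solution is P_10(x).
With y = sum_k a_k x^k, matching x^k gives (k+2)(k+1) a_{k+2} = [k(k+1) - n(n+1)] a_k = (k - 10)(k + 11) a_k. The right side vanishes at k = 10, so the series with the parity of 10 terminates at degree 10.
Standard normalization (P_n(1) = 1): leading coefficient (2n)!/(2^n (n!)^2) = 2432902008176640000/(1024*13168189440000) = 46189/256, so a_10 = 46189/256. Work downward with a_k = (k+1)(k+2) a_{k+2} / ((k - 10)(k + 11)):
  a_8 = (9)(10)(46189/256) / ((8 - 10)(8 + 11)) = (2078505/128)/(-38) = -109395/256
  a_6 = (7)(8)(-109395/256) / ((6 - 10)(6 + 11)) = (-765765/32)/(-68) = 45045/128
  a_4 = (5)(6)(45045/128) / ((4 - 10)(4 + 11)) = (675675/64)/(-90) = -15015/128
  a_2 = (3)(4)(-15015/128) / ((2 - 10)(2 + 11)) = (-45045/32)/(-104) = 3465/256
  a_0 = (1)(2)(3465/256) / ((0 - 10)(0 + 11)) = (3465/128)/(-110) = -63/256
Hence P_10(x) = 46189 x^10/256 - 109395 x^8/256 + 45045 x^6/128 - 15015 x^4/128 + 3465 x^2/256 - 63/256.

P_10(x); series = 46189 x^10/256 - 109395 x^8/256 + 45045 x^6/128 - 15015 x^4/128 + 3465 x^2/256 - 63/256


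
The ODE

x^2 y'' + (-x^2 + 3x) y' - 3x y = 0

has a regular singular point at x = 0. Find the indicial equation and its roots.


Divide by x^2 to reach normal form y'' + P_1(x) y' + P_2(x) y = 0 with P_1(x) = -1 + 3/x and P_2(x) = -3/x.
x = 0 is a singular point because the y'-coefficient -1 + 3/x has a pole at x = 0 and the y-coefficient -3/x has a pole at x = 0.
It is a regular singular point because x P_1(x) = p(x) = 3 - x and x^2 P_2(x) = q(x) = -3x are polynomials, hence analytic at x = 0.
p(0) = 3,  q(0) = 0.
Indicial equation: r(r-1) + p(0) r + q(0) = 0, i.e. r^2 + (p(0) - 1) r + q(0) = 0, i.e. r^2 + 2 r = 0.
Discriminant: (2)^2 - 4(0) = 4, so r = (-2 ± 2)/2.
Solving: r_1 = 0, r_2 = -2.

indicial: r^2 + 2 r = 0; roots r_1 = 0, r_2 = -2


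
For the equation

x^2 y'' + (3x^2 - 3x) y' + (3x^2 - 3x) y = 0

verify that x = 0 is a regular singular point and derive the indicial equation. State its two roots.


Divide by x^2 to reach normal form y'' + P_1(x) y' + P_2(x) y = 0 with P_1(x) = 3 - 3/x and P_2(x) = 3 - 3/x.
x = 0 is a singular point because the y'-coefficient 3 - 3/x has a pole at x = 0 and the y-coefficient 3 - 3/x has a pole at x = 0.
It is a regular singular point because x P_1(x) = p(x) = 3x - 3 and x^2 P_2(x) = q(x) = 3x^2 - 3x are polynomials, hence analytic at x = 0.
p(0) = -3,  q(0) = 0.
Indicial equation: r(r-1) + p(0) r + q(0) = 0, i.e. r^2 + (p(0) - 1) r + q(0) = 0, i.e. r^2 - 4 r = 0.
Discriminant: (-4)^2 - 4(0) = 16, so r = (4 ± 4)/2.
Solving: r_1 = 4, r_2 = 0.

indicial: r^2 - 4 r = 0; roots r_1 = 4, r_2 = 0


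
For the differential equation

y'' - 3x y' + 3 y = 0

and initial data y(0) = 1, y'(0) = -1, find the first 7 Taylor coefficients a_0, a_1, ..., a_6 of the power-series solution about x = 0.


Ansatz: y(x) = sum_{n>=0} a_n x^n, so y'(x) = sum_{n>=1} n a_n x^(n-1) and y''(x) = sum_{n>=2} n(n-1) a_n x^(n-2).
Substitute into P(x) y'' + Q(x) y' + R(x) y = 0 with P(x) = 1, Q(x) = -3x, R(x) = 3, and match powers of x.
Initial conditions: a_0 = 1, a_1 = -1.
Setting the coefficient of each power of x to zero and solving order by order (substituting the coefficients already found):
  x^0: 2 a_2 + 3 a_0 = 0  ->  2 a_2 = -3 a_0 = -3  ->  a_2 = -3/2
  x^1: 6 a_3 = 0  ->  a_3 = 0
  x^2: 12 a_4 - 3 a_2 = 0  ->  12 a_4 = 3 a_2 = -9/2  ->  a_4 = -3/8
  x^3: 20 a_5 - 6 a_3 = 0  ->  20 a_5 = 6 a_3 = 0  ->  a_5 = 0
  x^4: 30 a_6 - 9 a_4 = 0  ->  30 a_6 = 9 a_4 = -27/8  ->  a_6 = -9/80
Truncated series: y(x) = 1 - x - (3/2) x^2 - (3/8) x^4 - (9/80) x^6 + O(x^7).

a_0 = 1; a_1 = -1; a_2 = -3/2; a_3 = 0; a_4 = -3/8; a_5 = 0; a_6 = -9/80


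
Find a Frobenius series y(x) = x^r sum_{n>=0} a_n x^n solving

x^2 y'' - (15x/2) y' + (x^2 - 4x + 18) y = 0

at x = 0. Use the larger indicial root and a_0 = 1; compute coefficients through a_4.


Write in Frobenius form y'' + (p(x)/x) y' + (q(x)/x^2) y = 0:
  p(x) = -15/2,  q(x) = x^2 - 4x + 18.
Indicial equation: r(r-1) + (-15/2) r + (18) = 0 -> roots r_1 = 9/2, r_2 = 4.
Take r = r_1 = 9/2. Let y(x) = x^r sum_{n>=0} a_n x^n with a_0 = 1.
Substitute y = x^r sum a_n x^n and match x^{r+n}. The recurrence is
  D(n) a_n - 4 a_{n-1} + 1 a_{n-2} = 0,  where D(n) = (r+n)(r+n-1) + (-15/2)(r+n) + (18).
  a_n = [4 a_{n-1} - 1 a_{n-2}] / D(n).
Since the indicial polynomial factors as (r - r_1)(r - r_2), D(n) = (r_1 + n - r_1)(r_1 + n - r_2) = n(n + 1/2).
Evaluating step by step (a_0 = 1):
  n = 1: D(1) = 1(1 + 1/2) = 3/2; numerator = 4(1) = 4; a_1 = (4)/(3/2) = 8/3
  n = 2: D(2) = 2(2 + 1/2) = 5; numerator = 4(8/3) - 1(1) = 29/3; a_2 = (29/3)/(5) = 29/15
  n = 3: D(3) = 3(3 + 1/2) = 21/2; numerator = 4(29/15) - 1(8/3) = 76/15; a_3 = (76/15)/(21/2) = 152/315
  n = 4: D(4) = 4(4 + 1/2) = 18; numerator = 4(152/315) - 1(29/15) = -1/315; a_4 = (-1/315)/(18) = -1/5670

r = 9/2; a_0 = 1; a_1 = 8/3; a_2 = 29/15; a_3 = 152/315; a_4 = -1/5670


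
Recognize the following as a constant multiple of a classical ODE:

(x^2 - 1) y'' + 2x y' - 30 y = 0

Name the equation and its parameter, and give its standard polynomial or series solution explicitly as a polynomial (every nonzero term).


All three coefficients share the factor -1; dividing through by -1 gives  (1 - x^2) y'' - 2x y' + 30 y = 0.
This matches the Legendre equation (1 - x^2) y'' - 2x y' + n(n+1) y = 0 (note the -2x y' term) with n(n+1) = 30, so n = 5; the polynomial solution is P_5(x).
With y = sum_k a_k x^k, matching x^k gives (k+2)(k+1) a_{k+2} = [k(k+1) - n(n+1)] a_k = (k - 5)(k + 6) a_k. The right side vanishes at k = 5, so the series with the parity of 5 terminates at degree 5.
Standard normalization (P_n(1) = 1): leading coefficient (2n)!/(2^n (n!)^2) = 3628800/(32*14400) = 63/8, so a_5 = 63/8. Work downward with a_k = (k+1)(k+2) a_{k+2} / ((k - 5)(k + 6)):
  a_3 = (4)(5)(63/8) / ((3 - 5)(3 + 6)) = (315/2)/(-18) = -35/4
  a_1 = (2)(3)(-35/4) / ((1 - 5)(1 + 6)) = (-105/2)/(-28) = 15/8
Hence P_5(x) = 63 x^5/8 - 35 x^3/4 + 15 x/8.

P_5(x); series = 63 x^5/8 - 35 x^3/4 + 15 x/8


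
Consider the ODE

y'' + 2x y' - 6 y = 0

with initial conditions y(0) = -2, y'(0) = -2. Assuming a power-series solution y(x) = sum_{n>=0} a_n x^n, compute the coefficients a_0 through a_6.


Ansatz: y(x) = sum_{n>=0} a_n x^n, so y'(x) = sum_{n>=1} n a_n x^(n-1) and y''(x) = sum_{n>=2} n(n-1) a_n x^(n-2).
Substitute into P(x) y'' + Q(x) y' + R(x) y = 0 with P(x) = 1, Q(x) = 2x, R(x) = -6, and match powers of x.
Initial conditions: a_0 = -2, a_1 = -2.
Setting the coefficient of each power of x to zero and solving order by order (substituting the coefficients already found):
  x^0: 2 a_2 - 6 a_0 = 0  ->  2 a_2 = 6 a_0 = -12  ->  a_2 = -6
  x^1: 6 a_3 - 4 a_1 = 0  ->  6 a_3 = 4 a_1 = -8  ->  a_3 = -4/3
  x^2: 12 a_4 - 2 a_2 = 0  ->  12 a_4 = 2 a_2 = -12  ->  a_4 = -1
  x^3: 20 a_5 = 0  ->  a_5 = 0
  x^4: 30 a_6 + 2 a_4 = 0  ->  30 a_6 = -2 a_4 = 2  ->  a_6 = 1/15
Truncated series: y(x) = -2 - 2 x - 6 x^2 - (4/3) x^3 - x^4 + (1/15) x^6 + O(x^7).

a_0 = -2; a_1 = -2; a_2 = -6; a_3 = -4/3; a_4 = -1; a_5 = 0; a_6 = 1/15


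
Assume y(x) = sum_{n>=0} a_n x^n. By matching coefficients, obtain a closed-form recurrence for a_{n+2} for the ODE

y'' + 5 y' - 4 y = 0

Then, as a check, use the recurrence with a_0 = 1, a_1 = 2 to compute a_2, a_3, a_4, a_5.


Substitute y = sum_n a_n x^n.
y''(x) has coefficient (n+2)(n+1) a_{n+2} at x^n;
5 y'(x) has coefficient 5 (n+1) a_{n+1} at x^n;
-4 y(x) has coefficient -4 a_n at x^n.
Matching x^n: (n+2)(n+1) a_{n+2} + 5 (n+1) a_{n+1} - 4 a_n = 0.
Thus a_{n+2} = [-5 (n+1) a_{n+1} + 4 a_n] / ((n+1)(n+2)).

Check with a_0 = 1, a_1 = 2 (apply the recurrence for n = 0, 1, 2, 3): a_0 = 1, a_1 = 2, a_2 = -3, a_3 = 19/3, a_4 = -107/12, a_5 = 611/60.

a_(n+2) = [-5 (n+1) a_(n+1) + 4 a_n] / ((n+1)(n+2)); check: a_0 = 1, a_1 = 2, a_2 = -3, a_3 = 19/3, a_4 = -107/12, a_5 = 611/60


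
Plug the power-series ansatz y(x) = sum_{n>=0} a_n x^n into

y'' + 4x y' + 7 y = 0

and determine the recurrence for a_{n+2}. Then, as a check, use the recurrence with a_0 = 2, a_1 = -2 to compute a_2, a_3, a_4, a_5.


Substitute y = sum_n a_n x^n.
y''(x) has coefficient (n+2)(n+1) a_{n+2} at x^n;
4 x y'(x) has coefficient 4 n a_n at x^n (shift);
7 y(x) has coefficient 7 a_n at x^n.
Matching x^n: (n+2)(n+1) a_{n+2} + (4n + 7) a_n = 0.
Thus a_{n+2} = (-4n - 7) / ((n+1)(n+2)) * a_n.

Check with a_0 = 2, a_1 = -2 (apply the recurrence for n = 0, 1, 2, 3): a_0 = 2, a_1 = -2, a_2 = -7, a_3 = 11/3, a_4 = 35/4, a_5 = -209/60.

a_(n+2) = (-4n - 7) / ((n+1)(n+2)) * a_n; check: a_0 = 2, a_1 = -2, a_2 = -7, a_3 = 11/3, a_4 = 35/4, a_5 = -209/60


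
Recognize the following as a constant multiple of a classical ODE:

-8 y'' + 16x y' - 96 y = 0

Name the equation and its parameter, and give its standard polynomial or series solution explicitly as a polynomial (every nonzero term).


All three coefficients share the factor -8; dividing through by -8 gives  y'' - 2x y' + 12 y = 0.
This matches the Hermite equation y'' - 2x y' + 2n y = 0 with 2n = 12, so n = 6; the polynomial solution is H_6(x).
With y = sum_k a_k x^k, matching x^k gives (k+2)(k+1) a_{k+2} = 2(k - n) a_k = 2(k - 6) a_k. The right side vanishes at k = 6, so the series with the parity of 6 terminates at degree 6.
Standard normalization: leading coefficient of H_n is 2^n, so a_6 = 2^6 = 64. Work downward with a_k = (k+1)(k+2) a_{k+2} / (2(k - n)):
  a_4 = (5)(6)(64) / (2(4 - 6)) = 1920/(-4) = -480
  a_2 = (3)(4)(-480) / (2(2 - 6)) = -5760/(-8) = 720
  a_0 = (1)(2)(720) / (2(0 - 6)) = 1440/(-12) = -120
Hence H_6(x) = 64 x^6 - 480 x^4 + 720 x^2 - 120.

H_6(x); series = 64 x^6 - 480 x^4 + 720 x^2 - 120


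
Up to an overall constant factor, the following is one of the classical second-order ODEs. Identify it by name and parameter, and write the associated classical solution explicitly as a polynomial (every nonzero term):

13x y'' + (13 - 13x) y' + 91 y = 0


All three coefficients share the factor 13; dividing through by 13 gives  x y'' + (1 - x) y' + 7 y = 0.
This matches the Laguerre equation x y'' + (1 - x) y' + n y = 0 with n = 7; the polynomial solution is L_7(x).
With y = sum_k a_k x^k, matching x^k gives (k+1)k a_{k+1} + (k+1) a_{k+1} - k a_k + n a_k = 0, i.e. (k+1)^2 a_{k+1} = (k - n) a_k = (k - 7) a_k. The right side vanishes at k = 7, so the series terminates at degree 7.
Standard normalization L_n(0) = 1 gives a_0 = 1. Work upward with a_{k+1} = (k - 7) a_k / (k+1)^2:
  a_1 = (0 - 7)(1) / 1^2 = -7/1 = -7
  a_2 = (1 - 7)(-7) / 2^2 = 42/4 = 21/2
  a_3 = (2 - 7)(21/2) / 3^2 = (-105/2)/9 = -35/6
  a_4 = (3 - 7)(-35/6) / 4^2 = (70/3)/16 = 35/24
  a_5 = (4 - 7)(35/24) / 5^2 = (-35/8)/25 = -7/40
  a_6 = (5 - 7)(-7/40) / 6^2 = (7/20)/36 = 7/720
  a_7 = (6 - 7)(7/720) / 7^2 = (-7/720)/49 = -1/5040
Hence L_7(x) = -x^7/5040 + 7 x^6/720 - 7 x^5/40 + 35 x^4/24 - 35 x^3/6 + 21 x^2/2 - 7 x + 1.

L_7(x); series = -x^7/5040 + 7 x^6/720 - 7 x^5/40 + 35 x^4/24 - 35 x^3/6 + 21 x^2/2 - 7 x + 1


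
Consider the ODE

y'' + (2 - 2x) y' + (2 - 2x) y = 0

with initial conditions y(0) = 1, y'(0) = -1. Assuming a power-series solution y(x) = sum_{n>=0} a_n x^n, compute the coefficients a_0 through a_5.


Ansatz: y(x) = sum_{n>=0} a_n x^n, so y'(x) = sum_{n>=1} n a_n x^(n-1) and y''(x) = sum_{n>=2} n(n-1) a_n x^(n-2).
Substitute into P(x) y'' + Q(x) y' + R(x) y = 0 with P(x) = 1, Q(x) = 2 - 2x, R(x) = 2 - 2x, and match powers of x.
Initial conditions: a_0 = 1, a_1 = -1.
Setting the coefficient of each power of x to zero and solving order by order (substituting the coefficients already found):
  x^0: 2 a_2 + 2 a_1 + 2 a_0 = 0  ->  2 a_2 = -2 a_1 - 2 a_0 = 0  ->  a_2 = 0
  x^1: 6 a_3 + 4 a_2 - 2 a_0 = 0  ->  6 a_3 = -4 a_2 + 2 a_0 = 2  ->  a_3 = 1/3
  x^2: 12 a_4 + 6 a_3 - 2 a_2 - 2 a_1 = 0  ->  12 a_4 = -6 a_3 + 2 a_2 + 2 a_1 = -4  ->  a_4 = -1/3
  x^3: 20 a_5 + 8 a_4 - 4 a_3 - 2 a_2 = 0  ->  20 a_5 = -8 a_4 + 4 a_3 + 2 a_2 = 4  ->  a_5 = 1/5
Truncated series: y(x) = 1 - x + (1/3) x^3 - (1/3) x^4 + (1/5) x^5 + O(x^6).

a_0 = 1; a_1 = -1; a_2 = 0; a_3 = 1/3; a_4 = -1/3; a_5 = 1/5


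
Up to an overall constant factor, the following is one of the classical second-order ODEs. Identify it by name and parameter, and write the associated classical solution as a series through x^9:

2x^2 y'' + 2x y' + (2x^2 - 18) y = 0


All three coefficients share the factor 2; dividing through by 2 gives  x^2 y'' + x y' + (x^2 - 9) y = 0.
This matches the Bessel equation x^2 y'' + x y' + (x^2 - nu^2) y = 0 with nu^2 = 9, so nu = 3; the solution bounded at x = 0 is J_3(x).
Frobenius at x = 0: indicial roots ±nu; for r = nu the recurrence k(k + 2nu) c_k = -c_{k-2} gives the standard series J_nu(x) = sum_{k>=0} (-1)^k / (k! (k+nu)!) (x/2)^(2k+nu). Evaluate the first 4 terms:
  k = 0: (-1)^0 / (0! * 3! * 2^3) x^3 = 1/(1*6*8) x^3 = (1/48) x^3
  k = 1: (-1)^1 / (1! * 4! * 2^5) x^5 = -1/(1*24*32) x^5 = (-1/768) x^5
  k = 2: (-1)^2 / (2! * 5! * 2^7) x^7 = 1/(2*120*128) x^7 = (1/30720) x^7
  k = 3: (-1)^3 / (3! * 6! * 2^9) x^9 = -1/(6*720*512) x^9 = (-1/2211840) x^9
Hence J_3(x) = -x^9/2211840 + x^7/30720 - x^5/768 + x^3/48 + ....

J_3(x); series = -x^9/2211840 + x^7/30720 - x^5/768 + x^3/48


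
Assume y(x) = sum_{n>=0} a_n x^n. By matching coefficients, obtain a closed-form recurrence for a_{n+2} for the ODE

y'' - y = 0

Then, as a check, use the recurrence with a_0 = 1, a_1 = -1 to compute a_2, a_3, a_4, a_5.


Substitute y = sum_n a_n x^n into y'' + (const) y = 0.
y''(x) = sum_{n>=0} (n+2)(n+1) a_{n+2} x^n.
The ODE becomes sum_n [(n+2)(n+1) a_{n+2} - 1 a_n] x^n = 0.
Setting each coefficient to zero gives the recurrence:
  (n+2)(n+1) a_{n+2} - 1 a_n = 0,
  a_{n+2} = 1 / ((n+1)(n+2)) a_n.

Check with a_0 = 1, a_1 = -1 (apply the recurrence for n = 0, 1, 2, 3): a_0 = 1, a_1 = -1, a_2 = 1/2, a_3 = -1/6, a_4 = 1/24, a_5 = -1/120.

a_{n+2} = 1/((n+1)(n+2)) * a_n; check: a_0 = 1, a_1 = -1, a_2 = 1/2, a_3 = -1/6, a_4 = 1/24, a_5 = -1/120


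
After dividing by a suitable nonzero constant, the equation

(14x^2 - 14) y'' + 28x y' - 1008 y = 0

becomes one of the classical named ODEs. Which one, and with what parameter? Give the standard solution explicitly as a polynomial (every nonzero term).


All three coefficients share the factor -14; dividing through by -14 gives  (1 - x^2) y'' - 2x y' + 72 y = 0.
This matches the Legendre equation (1 - x^2) y'' - 2x y' + n(n+1) y = 0 (note the -2x y' term) with n(n+1) = 72, so n = 8; the polynomial solution is P_8(x).
With y = sum_k a_k x^k, matching x^k gives (k+2)(k+1) a_{k+2} = [k(k+1) - n(n+1)] a_k = (k - 8)(k + 9) a_k. The right side vanishes at k = 8, so the series with the parity of 8 terminates at degree 8.
Standard normalization (P_n(1) = 1): leading coefficient (2n)!/(2^n (n!)^2) = 20922789888000/(256*1625702400) = 6435/128, so a_8 = 6435/128. Work downward with a_k = (k+1)(k+2) a_{k+2} / ((k - 8)(k + 9)):
  a_6 = (7)(8)(6435/128) / ((6 - 8)(6 + 9)) = (45045/16)/(-30) = -3003/32
  a_4 = (5)(6)(-3003/32) / ((4 - 8)(4 + 9)) = (-45045/16)/(-52) = 3465/64
  a_2 = (3)(4)(3465/64) / ((2 - 8)(2 + 9)) = (10395/16)/(-66) = -315/32
  a_0 = (1)(2)(-315/32) / ((0 - 8)(0 + 9)) = (-315/16)/(-72) = 35/128
Hence P_8(x) = 6435 x^8/128 - 3003 x^6/32 + 3465 x^4/64 - 315 x^2/32 + 35/128.

P_8(x); series = 6435 x^8/128 - 3003 x^6/32 + 3465 x^4/64 - 315 x^2/32 + 35/128


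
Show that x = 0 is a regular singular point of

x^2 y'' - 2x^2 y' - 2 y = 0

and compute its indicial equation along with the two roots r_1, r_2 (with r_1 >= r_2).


Divide by x^2 to reach normal form y'' + P_1(x) y' + P_2(x) y = 0 with P_1(x) = -2 and P_2(x) = -2/x^2.
x = 0 is a singular point because the y-coefficient -2/x^2 has a pole at x = 0.
It is a regular singular point because x P_1(x) = p(x) = -2x and x^2 P_2(x) = q(x) = -2 are polynomials, hence analytic at x = 0.
p(0) = 0,  q(0) = -2.
Indicial equation: r(r-1) + p(0) r + q(0) = 0, i.e. r^2 + (p(0) - 1) r + q(0) = 0, i.e. r^2 - 1 r - 2 = 0.
Discriminant: (-1)^2 - 4(-2) = 9, so r = (1 ± 3)/2.
Solving: r_1 = 2, r_2 = -1.

indicial: r^2 - 1 r - 2 = 0; roots r_1 = 2, r_2 = -1


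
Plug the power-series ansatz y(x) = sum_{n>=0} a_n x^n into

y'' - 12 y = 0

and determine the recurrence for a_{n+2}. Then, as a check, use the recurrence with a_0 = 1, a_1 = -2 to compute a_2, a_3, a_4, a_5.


Substitute y = sum_n a_n x^n into y'' + (const) y = 0.
y''(x) = sum_{n>=0} (n+2)(n+1) a_{n+2} x^n.
The ODE becomes sum_n [(n+2)(n+1) a_{n+2} - 12 a_n] x^n = 0.
Setting each coefficient to zero gives the recurrence:
  (n+2)(n+1) a_{n+2} - 12 a_n = 0,
  a_{n+2} = 12 / ((n+1)(n+2)) a_n.

Check with a_0 = 1, a_1 = -2 (apply the recurrence for n = 0, 1, 2, 3): a_0 = 1, a_1 = -2, a_2 = 6, a_3 = -4, a_4 = 6, a_5 = -12/5.

a_{n+2} = 12/((n+1)(n+2)) * a_n; check: a_0 = 1, a_1 = -2, a_2 = 6, a_3 = -4, a_4 = 6, a_5 = -12/5


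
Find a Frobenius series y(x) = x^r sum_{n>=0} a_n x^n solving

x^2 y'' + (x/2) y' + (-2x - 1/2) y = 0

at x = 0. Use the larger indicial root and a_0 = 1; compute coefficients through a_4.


Write in Frobenius form y'' + (p(x)/x) y' + (q(x)/x^2) y = 0:
  p(x) = 1/2,  q(x) = -2x - 1/2.
Indicial equation: r(r-1) + (1/2) r + (-1/2) = 0 -> roots r_1 = 1, r_2 = -1/2.
Take r = r_1 = 1. Let y(x) = x^r sum_{n>=0} a_n x^n with a_0 = 1.
Substitute y = x^r sum a_n x^n and match x^{r+n}. The recurrence is
  D(n) a_n - 2 a_{n-1} = 0,  where D(n) = (r+n)(r+n-1) + (1/2)(r+n) + (-1/2).
  a_n = 2 / D(n) * a_{n-1}.
Since the indicial polynomial factors as (r - r_1)(r - r_2), D(n) = (r_1 + n - r_1)(r_1 + n - r_2) = n(n + 3/2).
Evaluating step by step (a_0 = 1):
  n = 1: D(1) = 1(1 + 3/2) = 5/2; numerator = 2(1) = 2; a_1 = (2)/(5/2) = 4/5
  n = 2: D(2) = 2(2 + 3/2) = 7; numerator = 2(4/5) = 8/5; a_2 = (8/5)/(7) = 8/35
  n = 3: D(3) = 3(3 + 3/2) = 27/2; numerator = 2(8/35) = 16/35; a_3 = (16/35)/(27/2) = 32/945
  n = 4: D(4) = 4(4 + 3/2) = 22; numerator = 2(32/945) = 64/945; a_4 = (64/945)/(22) = 32/10395

r = 1; a_0 = 1; a_1 = 4/5; a_2 = 8/35; a_3 = 32/945; a_4 = 32/10395


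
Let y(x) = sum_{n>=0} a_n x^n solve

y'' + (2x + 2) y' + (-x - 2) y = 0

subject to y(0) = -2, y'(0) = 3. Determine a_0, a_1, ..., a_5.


Ansatz: y(x) = sum_{n>=0} a_n x^n, so y'(x) = sum_{n>=1} n a_n x^(n-1) and y''(x) = sum_{n>=2} n(n-1) a_n x^(n-2).
Substitute into P(x) y'' + Q(x) y' + R(x) y = 0 with P(x) = 1, Q(x) = 2x + 2, R(x) = -x - 2, and match powers of x.
Initial conditions: a_0 = -2, a_1 = 3.
Setting the coefficient of each power of x to zero and solving order by order (substituting the coefficients already found):
  x^0: 2 a_2 + 2 a_1 - 2 a_0 = 0  ->  2 a_2 = -2 a_1 + 2 a_0 = -10  ->  a_2 = -5
  x^1: 6 a_3 + 4 a_2 - a_0 = 0  ->  6 a_3 = -4 a_2 + a_0 = 18  ->  a_3 = 3
  x^2: 12 a_4 + 6 a_3 + 2 a_2 - a_1 = 0  ->  12 a_4 = -6 a_3 - 2 a_2 + a_1 = -5  ->  a_4 = -5/12
  x^3: 20 a_5 + 8 a_4 + 4 a_3 - a_2 = 0  ->  20 a_5 = -8 a_4 - 4 a_3 + a_2 = -41/3  ->  a_5 = -41/60
Truncated series: y(x) = -2 + 3 x - 5 x^2 + 3 x^3 - (5/12) x^4 - (41/60) x^5 + O(x^6).

a_0 = -2; a_1 = 3; a_2 = -5; a_3 = 3; a_4 = -5/12; a_5 = -41/60


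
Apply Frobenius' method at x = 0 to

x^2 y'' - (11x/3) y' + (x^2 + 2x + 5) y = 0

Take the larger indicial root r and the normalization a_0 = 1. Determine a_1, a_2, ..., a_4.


Write in Frobenius form y'' + (p(x)/x) y' + (q(x)/x^2) y = 0:
  p(x) = -11/3,  q(x) = x^2 + 2x + 5.
Indicial equation: r(r-1) + (-11/3) r + (5) = 0 -> roots r_1 = 3, r_2 = 5/3.
Take r = r_1 = 3. Let y(x) = x^r sum_{n>=0} a_n x^n with a_0 = 1.
Substitute y = x^r sum a_n x^n and match x^{r+n}. The recurrence is
  D(n) a_n + 2 a_{n-1} + 1 a_{n-2} = 0,  where D(n) = (r+n)(r+n-1) + (-11/3)(r+n) + (5).
  a_n = [-2 a_{n-1} - 1 a_{n-2}] / D(n).
Since the indicial polynomial factors as (r - r_1)(r - r_2), D(n) = (r_1 + n - r_1)(r_1 + n - r_2) = n(n + 4/3).
Evaluating step by step (a_0 = 1):
  n = 1: D(1) = 1(1 + 4/3) = 7/3; numerator = -2(1) = -2; a_1 = (-2)/(7/3) = -6/7
  n = 2: D(2) = 2(2 + 4/3) = 20/3; numerator = -2(-6/7) - 1(1) = 5/7; a_2 = (5/7)/(20/3) = 3/28
  n = 3: D(3) = 3(3 + 4/3) = 13; numerator = -2(3/28) - 1(-6/7) = 9/14; a_3 = (9/14)/(13) = 9/182
  n = 4: D(4) = 4(4 + 4/3) = 64/3; numerator = -2(9/182) - 1(3/28) = -75/364; a_4 = (-75/364)/(64/3) = -225/23296

r = 3; a_0 = 1; a_1 = -6/7; a_2 = 3/28; a_3 = 9/182; a_4 = -225/23296


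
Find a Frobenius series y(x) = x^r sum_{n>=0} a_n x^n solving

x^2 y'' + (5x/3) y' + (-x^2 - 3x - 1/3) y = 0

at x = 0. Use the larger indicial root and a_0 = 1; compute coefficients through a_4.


Write in Frobenius form y'' + (p(x)/x) y' + (q(x)/x^2) y = 0:
  p(x) = 5/3,  q(x) = -x^2 - 3x - 1/3.
Indicial equation: r(r-1) + (5/3) r + (-1/3) = 0 -> roots r_1 = 1/3, r_2 = -1.
Take r = r_1 = 1/3. Let y(x) = x^r sum_{n>=0} a_n x^n with a_0 = 1.
Substitute y = x^r sum a_n x^n and match x^{r+n}. The recurrence is
  D(n) a_n - 3 a_{n-1} - 1 a_{n-2} = 0,  where D(n) = (r+n)(r+n-1) + (5/3)(r+n) + (-1/3).
  a_n = [3 a_{n-1} + 1 a_{n-2}] / D(n).
Since the indicial polynomial factors as (r - r_1)(r - r_2), D(n) = (r_1 + n - r_1)(r_1 + n - r_2) = n(n + 4/3).
Evaluating step by step (a_0 = 1):
  n = 1: D(1) = 1(1 + 4/3) = 7/3; numerator = 3(1) = 3; a_1 = (3)/(7/3) = 9/7
  n = 2: D(2) = 2(2 + 4/3) = 20/3; numerator = 3(9/7) + 1(1) = 34/7; a_2 = (34/7)/(20/3) = 51/70
  n = 3: D(3) = 3(3 + 4/3) = 13; numerator = 3(51/70) + 1(9/7) = 243/70; a_3 = (243/70)/(13) = 243/910
  n = 4: D(4) = 4(4 + 4/3) = 64/3; numerator = 3(243/910) + 1(51/70) = 696/455; a_4 = (696/455)/(64/3) = 261/3640

r = 1/3; a_0 = 1; a_1 = 9/7; a_2 = 51/70; a_3 = 243/910; a_4 = 261/3640
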